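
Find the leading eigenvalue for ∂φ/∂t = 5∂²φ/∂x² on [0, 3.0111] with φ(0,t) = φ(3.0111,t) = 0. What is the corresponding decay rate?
Eigenvalues: λₙ = 5n²π²/3.0111².
First three modes:
  n=1: λ₁ = 5π²/3.0111² ≈ 5.443
  n=2: λ₂ = 20π²/3.0111² ≈ 21.771 (4× faster decay)
  n=3: λ₃ = 45π²/3.0111² ≈ 48.985 (9× faster decay)
As t → ∞, higher modes decay exponentially faster. The n=1 mode dominates: φ ~ c₁ sin(πx/3.0111) e^{-λ₁t}.
Decay rate: λ₁ = 5π²/3.0111² ≈ 5.443.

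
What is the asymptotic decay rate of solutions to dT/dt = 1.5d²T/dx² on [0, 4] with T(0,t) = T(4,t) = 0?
Eigenvalues: λₙ = 1.5n²π²/4².
First three modes:
  n=1: λ₁ = 1.5π²/4² ≈ 0.925
  n=2: λ₂ = 6π²/4² ≈ 3.701 (4× faster decay)
  n=3: λ₃ = 13.5π²/4² ≈ 8.327 (9× faster decay)
As t → ∞, higher modes decay exponentially faster. The n=1 mode dominates: T ~ c₁ sin(πx/4) e^{-λ₁t}.
Decay rate: λ₁ = 1.5π²/4² ≈ 0.925.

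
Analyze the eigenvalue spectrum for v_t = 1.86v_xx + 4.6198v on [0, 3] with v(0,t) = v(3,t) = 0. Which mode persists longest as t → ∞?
Eigenvalues: λₙ = 1.86n²π²/3² - 4.6198.
First three modes:
  n=1: λ₁ = 1.86π²/3² - 4.6198 ≈ -2.58
  n=2: λ₂ = 7.44π²/3² - 4.6198 ≈ 3.539
  n=3: λ₃ = 16.74π²/3² - 4.6198 ≈ 13.738
Since 1.86π²/3² ≈ 2.04 < 4.6198, λ₁ < 0.
The n=1 mode grows fastest (−λₙ is largest for n=1) → dominates.
Asymptotic: v ~ c₁ sin(πx/3) e^{2.58t} (exponential growth at rate −λ₁ ≈ 2.58).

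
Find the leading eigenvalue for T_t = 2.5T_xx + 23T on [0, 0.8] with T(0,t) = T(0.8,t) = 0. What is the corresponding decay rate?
Eigenvalues: λₙ = 2.5n²π²/0.8² - 23.
First three modes:
  n=1: λ₁ = 2.5π²/0.8² - 23 ≈ 15.553
  n=2: λ₂ = 10π²/0.8² - 23 ≈ 131.213
  n=3: λ₃ = 22.5π²/0.8² - 23 ≈ 323.978
Since 2.5π²/0.8² ≈ 38.553 > 23, all λₙ > 0.
The n=1 mode decays slowest → dominates as t → ∞.
Asymptotic: T ~ c₁ sin(πx/0.8) e^{-λ₁t} with decay rate λ₁ ≈ 15.553.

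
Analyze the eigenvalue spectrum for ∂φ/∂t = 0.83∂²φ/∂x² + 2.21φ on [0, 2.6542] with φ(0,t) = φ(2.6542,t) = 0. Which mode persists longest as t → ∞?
Eigenvalues: λₙ = 0.83n²π²/2.6542² - 2.21.
First three modes:
  n=1: λ₁ = 0.83π²/2.6542² - 2.21 ≈ -1.047
  n=2: λ₂ = 3.32π²/2.6542² - 2.21 ≈ 2.441
  n=3: λ₃ = 7.47π²/2.6542² - 2.21 ≈ 8.255
Since 0.83π²/2.6542² ≈ 1.163 < 2.21, λ₁ < 0.
The n=1 mode grows fastest (−λₙ is largest for n=1) → dominates.
Asymptotic: φ ~ c₁ sin(πx/2.6542) e^{1.047t} (exponential growth at rate −λ₁ ≈ 1.047).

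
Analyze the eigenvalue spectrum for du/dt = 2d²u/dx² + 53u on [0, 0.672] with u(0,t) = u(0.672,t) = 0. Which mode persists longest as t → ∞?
Eigenvalues: λₙ = 2n²π²/0.672² - 53.
First three modes:
  n=1: λ₁ = 2π²/0.672² - 53 ≈ -9.289
  n=2: λ₂ = 8π²/0.672² - 53 ≈ 121.844
  n=3: λ₃ = 18π²/0.672² - 53 ≈ 340.399
Since 2π²/0.672² ≈ 43.711 < 53, λ₁ < 0.
The n=1 mode grows fastest (−λₙ is largest for n=1) → dominates.
Asymptotic: u ~ c₁ sin(πx/0.672) e^{9.289t} (exponential growth at rate −λ₁ ≈ 9.289).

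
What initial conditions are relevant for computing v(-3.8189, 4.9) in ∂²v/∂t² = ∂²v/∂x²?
Domain of dependence: [-8.7189, 1.0811]. Signals travel at speed 1, so data within |x - -3.8189| ≤ 1·4.9 = 4.9 can reach the point.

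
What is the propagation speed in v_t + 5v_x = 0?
Speed = 5. Information travels along x - 5t = const (rightward).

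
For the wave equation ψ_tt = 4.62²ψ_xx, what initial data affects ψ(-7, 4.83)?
Domain of dependence: [-29.3146, 15.3146]. Signals travel at speed 4.62, so data within |x - -7| ≤ 4.62·4.83 = 22.3146 can reach the point.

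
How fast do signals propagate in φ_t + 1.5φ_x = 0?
Speed = 1.5. Information travels along x - 1.5t = const (rightward).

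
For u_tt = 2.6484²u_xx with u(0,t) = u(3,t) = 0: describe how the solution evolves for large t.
u oscillates (no decay). Energy is conserved; the solution oscillates indefinitely as standing waves.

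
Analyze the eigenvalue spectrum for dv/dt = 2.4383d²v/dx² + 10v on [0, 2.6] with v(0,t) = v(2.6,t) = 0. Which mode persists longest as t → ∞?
Eigenvalues: λₙ = 2.4383n²π²/2.6² - 10.
First three modes:
  n=1: λ₁ = 2.4383π²/2.6² - 10 ≈ -6.44
  n=2: λ₂ = 9.7532π²/2.6² - 10 ≈ 4.24
  n=3: λ₃ = 21.9447π²/2.6² - 10 ≈ 22.039
Since 2.4383π²/2.6² ≈ 3.56 < 10, λ₁ < 0.
The n=1 mode grows fastest (−λₙ is largest for n=1) → dominates.
Asymptotic: v ~ c₁ sin(πx/2.6) e^{6.44t} (exponential growth at rate −λ₁ ≈ 6.44).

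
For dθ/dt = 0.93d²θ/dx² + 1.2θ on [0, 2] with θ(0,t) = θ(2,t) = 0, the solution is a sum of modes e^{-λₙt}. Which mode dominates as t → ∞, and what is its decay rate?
Eigenvalues: λₙ = 0.93n²π²/2² - 1.2.
First three modes:
  n=1: λ₁ = 0.93π²/2² - 1.2 ≈ 1.095
  n=2: λ₂ = 3.72π²/2² - 1.2 ≈ 7.979
  n=3: λ₃ = 8.37π²/2² - 1.2 ≈ 19.452
Since 0.93π²/2² ≈ 2.295 > 1.2, all λₙ > 0.
The n=1 mode decays slowest → dominates as t → ∞.
Asymptotic: θ ~ c₁ sin(πx/2) e^{-λ₁t} with decay rate λ₁ ≈ 1.095.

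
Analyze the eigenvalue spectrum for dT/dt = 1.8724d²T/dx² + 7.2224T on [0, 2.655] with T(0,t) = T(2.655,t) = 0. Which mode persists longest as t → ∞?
Eigenvalues: λₙ = 1.8724n²π²/2.655² - 7.2224.
First three modes:
  n=1: λ₁ = 1.8724π²/2.655² - 7.2224 ≈ -4.601
  n=2: λ₂ = 7.4896π²/2.655² - 7.2224 ≈ 3.264
  n=3: λ₃ = 16.8516π²/2.655² - 7.2224 ≈ 16.372
Since 1.8724π²/2.655² ≈ 2.622 < 7.2224, λ₁ < 0.
The n=1 mode grows fastest (−λₙ is largest for n=1) → dominates.
Asymptotic: T ~ c₁ sin(πx/2.655) e^{4.601t} (exponential growth at rate −λ₁ ≈ 4.601).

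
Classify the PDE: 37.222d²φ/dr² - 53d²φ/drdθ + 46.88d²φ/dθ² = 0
A = 37.222, B = -53, C = 46.88. Discriminant B² - 4AC = -4170.86944. Since -4170.86944 < 0, elliptic.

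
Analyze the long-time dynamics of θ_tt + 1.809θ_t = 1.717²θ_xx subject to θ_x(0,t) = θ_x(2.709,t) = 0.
Long-time behavior: θ → constant (steady state). Damping (γ=1.809) dissipates the nonconstant modes; with Neumann BCs the spatial average obeys M''+γM'=0 and tends to a finite limit.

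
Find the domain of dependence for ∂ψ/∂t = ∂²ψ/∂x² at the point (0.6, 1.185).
The entire real line. The heat equation has infinite propagation speed: any initial disturbance instantly affects all points (though exponentially small far away).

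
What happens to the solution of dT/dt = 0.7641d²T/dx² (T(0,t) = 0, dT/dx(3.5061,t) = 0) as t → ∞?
T → 0. Heat escapes through the Dirichlet boundary.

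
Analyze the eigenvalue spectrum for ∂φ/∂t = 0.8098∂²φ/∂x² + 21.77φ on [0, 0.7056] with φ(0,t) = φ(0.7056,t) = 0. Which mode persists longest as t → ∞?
Eigenvalues: λₙ = 0.8098n²π²/0.7056² - 21.77.
First three modes:
  n=1: λ₁ = 0.8098π²/0.7056² - 21.77 ≈ -5.717
  n=2: λ₂ = 3.2392π²/0.7056² - 21.77 ≈ 42.443
  n=3: λ₃ = 7.2882π²/0.7056² - 21.77 ≈ 122.708
Since 0.8098π²/0.7056² ≈ 16.053 < 21.77, λ₁ < 0.
The n=1 mode grows fastest (−λₙ is largest for n=1) → dominates.
Asymptotic: φ ~ c₁ sin(πx/0.7056) e^{5.717t} (exponential growth at rate −λ₁ ≈ 5.717).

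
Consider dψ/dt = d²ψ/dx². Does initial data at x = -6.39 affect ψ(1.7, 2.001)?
Yes, for any finite x. The heat equation has infinite propagation speed, so all initial data affects all points at any t > 0.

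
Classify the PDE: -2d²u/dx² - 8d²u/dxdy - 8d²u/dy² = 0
A = -2, B = -8, C = -8. Discriminant B² - 4AC = 0. Since 0 = 0, parabolic.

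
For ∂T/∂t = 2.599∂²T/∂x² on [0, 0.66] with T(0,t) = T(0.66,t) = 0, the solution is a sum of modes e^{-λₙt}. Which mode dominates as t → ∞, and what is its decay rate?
Eigenvalues: λₙ = 2.599n²π²/0.66².
First three modes:
  n=1: λ₁ = 2.599π²/0.66² ≈ 58.887
  n=2: λ₂ = 10.396π²/0.66² ≈ 235.547 (4× faster decay)
  n=3: λ₃ = 23.391π²/0.66² ≈ 529.981 (9× faster decay)
As t → ∞, higher modes decay exponentially faster. The n=1 mode dominates: T ~ c₁ sin(πx/0.66) e^{-λ₁t}.
Decay rate: λ₁ = 2.599π²/0.66² ≈ 58.887.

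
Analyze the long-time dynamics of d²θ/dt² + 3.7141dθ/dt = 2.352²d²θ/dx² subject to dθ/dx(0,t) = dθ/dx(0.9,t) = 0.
Long-time behavior: θ → constant (steady state). Damping (γ=3.7141) dissipates the nonconstant modes; with Neumann BCs the spatial average obeys M''+γM'=0 and tends to a finite limit.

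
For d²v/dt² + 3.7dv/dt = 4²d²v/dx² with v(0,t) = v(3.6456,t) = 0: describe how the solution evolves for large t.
v → 0. Damping (γ=3.7) dissipates energy; oscillations decay exponentially.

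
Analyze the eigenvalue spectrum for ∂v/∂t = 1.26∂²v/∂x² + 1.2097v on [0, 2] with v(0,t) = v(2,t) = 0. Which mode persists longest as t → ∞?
Eigenvalues: λₙ = 1.26n²π²/2² - 1.2097.
First three modes:
  n=1: λ₁ = 1.26π²/2² - 1.2097 ≈ 1.899
  n=2: λ₂ = 5.04π²/2² - 1.2097 ≈ 11.226
  n=3: λ₃ = 11.34π²/2² - 1.2097 ≈ 26.771
Since 1.26π²/2² ≈ 3.109 > 1.2097, all λₙ > 0.
The n=1 mode decays slowest → dominates as t → ∞.
Asymptotic: v ~ c₁ sin(πx/2) e^{-λ₁t} with decay rate λ₁ ≈ 1.899.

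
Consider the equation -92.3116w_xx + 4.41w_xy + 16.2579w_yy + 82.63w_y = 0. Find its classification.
Hyperbolic. (A = -92.3116, B = 4.41, C = 16.2579 gives B² - 4AC = 6022.61914656.)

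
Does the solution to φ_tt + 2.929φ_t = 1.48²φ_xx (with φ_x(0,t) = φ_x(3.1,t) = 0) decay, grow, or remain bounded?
φ → constant (steady state). Damping (γ=2.929) dissipates the nonconstant modes; with Neumann BCs the spatial average obeys M''+γM'=0 and tends to a finite limit.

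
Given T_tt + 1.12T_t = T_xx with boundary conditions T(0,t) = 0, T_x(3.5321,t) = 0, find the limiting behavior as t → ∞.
T → 0. Damping (γ=1.12) dissipates energy; oscillations decay exponentially.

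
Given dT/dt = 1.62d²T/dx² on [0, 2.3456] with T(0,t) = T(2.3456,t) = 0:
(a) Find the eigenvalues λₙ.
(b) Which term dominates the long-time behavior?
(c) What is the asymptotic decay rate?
Eigenvalues: λₙ = 1.62n²π²/2.3456².
First three modes:
  n=1: λ₁ = 1.62π²/2.3456² ≈ 2.906
  n=2: λ₂ = 6.48π²/2.3456² ≈ 11.624 (4× faster decay)
  n=3: λ₃ = 14.58π²/2.3456² ≈ 26.155 (9× faster decay)
As t → ∞, higher modes decay exponentially faster. The n=1 mode dominates: T ~ c₁ sin(πx/2.3456) e^{-λ₁t}.
Decay rate: λ₁ = 1.62π²/2.3456² ≈ 2.906.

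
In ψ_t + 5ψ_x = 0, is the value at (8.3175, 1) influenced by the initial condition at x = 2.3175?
No. Only data at x = 3.3175 affects (8.3175, 1). Advection has one-way propagation along characteristics.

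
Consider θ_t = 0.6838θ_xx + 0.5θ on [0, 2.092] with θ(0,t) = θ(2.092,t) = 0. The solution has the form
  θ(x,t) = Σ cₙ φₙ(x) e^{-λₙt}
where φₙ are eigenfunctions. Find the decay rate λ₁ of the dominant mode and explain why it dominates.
Eigenvalues: λₙ = 0.6838n²π²/2.092² - 0.5.
First three modes:
  n=1: λ₁ = 0.6838π²/2.092² - 0.5 ≈ 1.042
  n=2: λ₂ = 2.7352π²/2.092² - 0.5 ≈ 5.668
  n=3: λ₃ = 6.1542π²/2.092² - 0.5 ≈ 13.379
Since 0.6838π²/2.092² ≈ 1.542 > 0.5, all λₙ > 0.
The n=1 mode decays slowest → dominates as t → ∞.
Asymptotic: θ ~ c₁ sin(πx/2.092) e^{-λ₁t} with decay rate λ₁ ≈ 1.042.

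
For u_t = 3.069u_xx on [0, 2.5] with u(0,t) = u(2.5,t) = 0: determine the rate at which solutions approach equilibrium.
Eigenvalues: λₙ = 3.069n²π²/2.5².
First three modes:
  n=1: λ₁ = 3.069π²/2.5² ≈ 4.846
  n=2: λ₂ = 12.276π²/2.5² ≈ 19.385 (4× faster decay)
  n=3: λ₃ = 27.621π²/2.5² ≈ 43.617 (9× faster decay)
As t → ∞, higher modes decay exponentially faster. The n=1 mode dominates: u ~ c₁ sin(πx/2.5) e^{-λ₁t}.
Decay rate: λ₁ = 3.069π²/2.5² ≈ 4.846.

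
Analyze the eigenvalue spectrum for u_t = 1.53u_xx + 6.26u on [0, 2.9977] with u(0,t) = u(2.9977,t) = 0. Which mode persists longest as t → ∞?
Eigenvalues: λₙ = 1.53n²π²/2.9977² - 6.26.
First three modes:
  n=1: λ₁ = 1.53π²/2.9977² - 6.26 ≈ -4.58
  n=2: λ₂ = 6.12π²/2.9977² - 6.26 ≈ 0.462
  n=3: λ₃ = 13.77π²/2.9977² - 6.26 ≈ 8.864
Since 1.53π²/2.9977² ≈ 1.68 < 6.26, λ₁ < 0.
The n=1 mode grows fastest (−λₙ is largest for n=1) → dominates.
Asymptotic: u ~ c₁ sin(πx/2.9977) e^{4.58t} (exponential growth at rate −λ₁ ≈ 4.58).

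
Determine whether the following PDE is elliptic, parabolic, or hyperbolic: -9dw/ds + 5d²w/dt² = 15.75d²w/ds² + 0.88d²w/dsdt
Rewriting in standard form: -15.75d²w/ds² - 0.88d²w/dsdt + 5d²w/dt² - 9dw/ds = 0. Coefficients: A = -15.75, B = -0.88, C = 5. B² - 4AC = 315.7744, which is positive, so the equation is hyperbolic.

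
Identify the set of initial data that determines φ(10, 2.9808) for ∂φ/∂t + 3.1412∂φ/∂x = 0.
A single point: x = 0.63671104. The characteristic through (10, 2.9808) is x - 3.1412t = const, so x = 10 - 3.1412·2.9808 = 0.63671104.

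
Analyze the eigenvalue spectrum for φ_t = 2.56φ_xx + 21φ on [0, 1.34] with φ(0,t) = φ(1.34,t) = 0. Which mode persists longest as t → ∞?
Eigenvalues: λₙ = 2.56n²π²/1.34² - 21.
First three modes:
  n=1: λ₁ = 2.56π²/1.34² - 21 ≈ -6.929
  n=2: λ₂ = 10.24π²/1.34² - 21 ≈ 35.285
  n=3: λ₃ = 23.04π²/1.34² - 21 ≈ 105.641
Since 2.56π²/1.34² ≈ 14.071 < 21, λ₁ < 0.
The n=1 mode grows fastest (−λₙ is largest for n=1) → dominates.
Asymptotic: φ ~ c₁ sin(πx/1.34) e^{6.929t} (exponential growth at rate −λ₁ ≈ 6.929).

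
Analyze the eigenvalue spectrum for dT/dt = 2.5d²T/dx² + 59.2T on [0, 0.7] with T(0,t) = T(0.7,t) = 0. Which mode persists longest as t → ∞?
Eigenvalues: λₙ = 2.5n²π²/0.7² - 59.2.
First three modes:
  n=1: λ₁ = 2.5π²/0.7² - 59.2 ≈ -8.845
  n=2: λ₂ = 10π²/0.7² - 59.2 ≈ 142.22
  n=3: λ₃ = 22.5π²/0.7² - 59.2 ≈ 393.996
Since 2.5π²/0.7² ≈ 50.355 < 59.2, λ₁ < 0.
The n=1 mode grows fastest (−λₙ is largest for n=1) → dominates.
Asymptotic: T ~ c₁ sin(πx/0.7) e^{8.845t} (exponential growth at rate −λ₁ ≈ 8.845).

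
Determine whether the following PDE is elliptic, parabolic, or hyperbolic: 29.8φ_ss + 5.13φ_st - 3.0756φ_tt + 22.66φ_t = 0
Coefficients: A = 29.8, B = 5.13, C = -3.0756. B² - 4AC = 392.92842, which is positive, so the equation is hyperbolic.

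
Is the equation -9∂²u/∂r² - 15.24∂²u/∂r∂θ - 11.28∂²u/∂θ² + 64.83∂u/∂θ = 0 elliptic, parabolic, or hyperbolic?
Computing B² - 4AC with A = -9, B = -15.24, C = -11.28: discriminant = -173.8224 (negative). Answer: elliptic.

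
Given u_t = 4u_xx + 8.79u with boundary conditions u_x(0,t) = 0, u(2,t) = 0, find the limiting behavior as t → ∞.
u grows unboundedly. Reaction dominates diffusion (r=8.79 > κπ²/(4L²)≈2.47); solution grows exponentially.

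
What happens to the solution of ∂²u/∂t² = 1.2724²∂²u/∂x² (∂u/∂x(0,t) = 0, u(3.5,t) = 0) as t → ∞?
u oscillates (no decay). Energy is conserved; the solution oscillates indefinitely as standing waves.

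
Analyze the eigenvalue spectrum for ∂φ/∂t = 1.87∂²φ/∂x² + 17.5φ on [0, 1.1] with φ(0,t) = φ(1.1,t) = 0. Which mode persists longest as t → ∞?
Eigenvalues: λₙ = 1.87n²π²/1.1² - 17.5.
First three modes:
  n=1: λ₁ = 1.87π²/1.1² - 17.5 ≈ -2.247
  n=2: λ₂ = 7.48π²/1.1² - 17.5 ≈ 43.512
  n=3: λ₃ = 16.83π²/1.1² - 17.5 ≈ 119.777
Since 1.87π²/1.1² ≈ 15.253 < 17.5, λ₁ < 0.
The n=1 mode grows fastest (−λₙ is largest for n=1) → dominates.
Asymptotic: φ ~ c₁ sin(πx/1.1) e^{2.247t} (exponential growth at rate −λ₁ ≈ 2.247).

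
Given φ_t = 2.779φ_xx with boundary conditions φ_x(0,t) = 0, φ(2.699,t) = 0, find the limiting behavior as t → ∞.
φ → 0. Heat escapes through the Dirichlet boundary.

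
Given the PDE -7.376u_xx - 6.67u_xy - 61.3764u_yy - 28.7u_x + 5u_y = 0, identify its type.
The second-order coefficients are A = -7.376, B = -6.67, C = -61.3764. Since B² - 4AC = -1766.3604056 < 0, this is an elliptic PDE.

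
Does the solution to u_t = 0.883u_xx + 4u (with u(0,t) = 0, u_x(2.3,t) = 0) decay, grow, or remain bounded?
u grows unboundedly. Reaction dominates diffusion (r=4 > κπ²/(4L²)≈0.41); solution grows exponentially.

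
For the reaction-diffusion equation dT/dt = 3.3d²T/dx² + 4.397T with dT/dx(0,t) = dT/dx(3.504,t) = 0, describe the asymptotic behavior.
T grows unboundedly. With Neumann BCs the constant mode has diffusion eigenvalue 0, so any r > 0 makes it grow like e^(4.397t); solution grows exponentially.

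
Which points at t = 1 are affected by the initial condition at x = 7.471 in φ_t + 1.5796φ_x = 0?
At x = 9.0506. The characteristic carries data from (7.471, 0) to (9.0506, 1).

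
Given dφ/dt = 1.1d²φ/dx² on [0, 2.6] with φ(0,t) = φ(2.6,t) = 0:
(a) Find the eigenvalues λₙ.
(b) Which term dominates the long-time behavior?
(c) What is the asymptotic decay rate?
Eigenvalues: λₙ = 1.1n²π²/2.6².
First three modes:
  n=1: λ₁ = 1.1π²/2.6² ≈ 1.606
  n=2: λ₂ = 4.4π²/2.6² ≈ 6.424 (4× faster decay)
  n=3: λ₃ = 9.9π²/2.6² ≈ 14.454 (9× faster decay)
As t → ∞, higher modes decay exponentially faster. The n=1 mode dominates: φ ~ c₁ sin(πx/2.6) e^{-λ₁t}.
Decay rate: λ₁ = 1.1π²/2.6² ≈ 1.606.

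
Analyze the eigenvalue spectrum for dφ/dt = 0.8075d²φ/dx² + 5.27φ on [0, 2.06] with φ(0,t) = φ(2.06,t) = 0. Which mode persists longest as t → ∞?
Eigenvalues: λₙ = 0.8075n²π²/2.06² - 5.27.
First three modes:
  n=1: λ₁ = 0.8075π²/2.06² - 5.27 ≈ -3.392
  n=2: λ₂ = 3.23π²/2.06² - 5.27 ≈ 2.242
  n=3: λ₃ = 7.2675π²/2.06² - 5.27 ≈ 11.632
Since 0.8075π²/2.06² ≈ 1.878 < 5.27, λ₁ < 0.
The n=1 mode grows fastest (−λₙ is largest for n=1) → dominates.
Asymptotic: φ ~ c₁ sin(πx/2.06) e^{3.392t} (exponential growth at rate −λ₁ ≈ 3.392).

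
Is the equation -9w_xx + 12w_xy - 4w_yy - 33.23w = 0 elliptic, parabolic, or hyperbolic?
Computing B² - 4AC with A = -9, B = 12, C = -4: discriminant = 0 (zero). Answer: parabolic.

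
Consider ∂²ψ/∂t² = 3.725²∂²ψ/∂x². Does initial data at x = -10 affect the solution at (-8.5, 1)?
Yes. The domain of dependence is [-12.225, -4.775], and -10 ∈ [-12.225, -4.775].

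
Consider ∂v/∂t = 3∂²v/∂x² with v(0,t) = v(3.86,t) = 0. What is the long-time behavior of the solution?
As t → ∞, v → 0. Heat diffuses out through both boundaries.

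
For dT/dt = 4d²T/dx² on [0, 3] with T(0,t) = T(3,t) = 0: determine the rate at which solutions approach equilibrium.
Eigenvalues: λₙ = 4n²π²/3².
First three modes:
  n=1: λ₁ = 4π²/3² ≈ 4.386
  n=2: λ₂ = 16π²/3² ≈ 17.546 (4× faster decay)
  n=3: λ₃ = 36π²/3² ≈ 39.478 (9× faster decay)
As t → ∞, higher modes decay exponentially faster. The n=1 mode dominates: T ~ c₁ sin(πx/3) e^{-λ₁t}.
Decay rate: λ₁ = 4π²/3² ≈ 4.386.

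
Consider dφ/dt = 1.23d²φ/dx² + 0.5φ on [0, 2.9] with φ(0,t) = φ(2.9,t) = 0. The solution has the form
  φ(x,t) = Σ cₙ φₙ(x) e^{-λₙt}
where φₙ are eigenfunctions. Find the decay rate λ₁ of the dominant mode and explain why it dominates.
Eigenvalues: λₙ = 1.23n²π²/2.9² - 0.5.
First three modes:
  n=1: λ₁ = 1.23π²/2.9² - 0.5 ≈ 0.943
  n=2: λ₂ = 4.92π²/2.9² - 0.5 ≈ 5.274
  n=3: λ₃ = 11.07π²/2.9² - 0.5 ≈ 12.491
Since 1.23π²/2.9² ≈ 1.443 > 0.5, all λₙ > 0.
The n=1 mode decays slowest → dominates as t → ∞.
Asymptotic: φ ~ c₁ sin(πx/2.9) e^{-λ₁t} with decay rate λ₁ ≈ 0.943.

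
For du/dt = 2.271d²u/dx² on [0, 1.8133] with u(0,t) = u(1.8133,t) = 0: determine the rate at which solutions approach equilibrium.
Eigenvalues: λₙ = 2.271n²π²/1.8133².
First three modes:
  n=1: λ₁ = 2.271π²/1.8133² ≈ 6.817
  n=2: λ₂ = 9.084π²/1.8133² ≈ 27.267 (4× faster decay)
  n=3: λ₃ = 20.439π²/1.8133² ≈ 61.351 (9× faster decay)
As t → ∞, higher modes decay exponentially faster. The n=1 mode dominates: u ~ c₁ sin(πx/1.8133) e^{-λ₁t}.
Decay rate: λ₁ = 2.271π²/1.8133² ≈ 6.817.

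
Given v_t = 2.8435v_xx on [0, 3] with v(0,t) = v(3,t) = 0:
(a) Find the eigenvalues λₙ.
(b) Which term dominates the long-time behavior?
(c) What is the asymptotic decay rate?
Eigenvalues: λₙ = 2.8435n²π²/3².
First three modes:
  n=1: λ₁ = 2.8435π²/3² ≈ 3.118
  n=2: λ₂ = 11.374π²/3² ≈ 12.473 (4× faster decay)
  n=3: λ₃ = 25.5915π²/3² ≈ 28.064 (9× faster decay)
As t → ∞, higher modes decay exponentially faster. The n=1 mode dominates: v ~ c₁ sin(πx/3) e^{-λ₁t}.
Decay rate: λ₁ = 2.8435π²/3² ≈ 3.118.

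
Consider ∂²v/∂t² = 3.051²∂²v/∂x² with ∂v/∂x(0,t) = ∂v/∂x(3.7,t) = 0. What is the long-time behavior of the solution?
As t → ∞, v oscillates about a mean that drifts linearly in t (generically unbounded; no decay). There is no damping, so the nonconstant modes persist as standing waves (energy conserved, no decay). But with Neumann conditions at both ends the constant mode has eigenvalue 0: the spatial mean M(t) of v satisfies M'' = 0, so M(t) = M(0) + M'(0)·t. Unless the initial velocity has zero mean (∫v_t(x,0)dx = 0), the solution grows linearly in t (unbounded, though not exponentially); if it does have zero mean, the solution stays bounded and simply oscillates.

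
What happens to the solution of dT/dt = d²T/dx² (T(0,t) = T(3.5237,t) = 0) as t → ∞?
T → 0. Heat diffuses out through both boundaries.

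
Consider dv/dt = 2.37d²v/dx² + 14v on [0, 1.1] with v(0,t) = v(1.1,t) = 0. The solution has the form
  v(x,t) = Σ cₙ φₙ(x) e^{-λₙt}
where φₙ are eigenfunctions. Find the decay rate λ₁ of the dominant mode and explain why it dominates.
Eigenvalues: λₙ = 2.37n²π²/1.1² - 14.
First three modes:
  n=1: λ₁ = 2.37π²/1.1² - 14 ≈ 5.331
  n=2: λ₂ = 9.48π²/1.1² - 14 ≈ 63.325
  n=3: λ₃ = 21.33π²/1.1² - 14 ≈ 159.982
Since 2.37π²/1.1² ≈ 19.331 > 14, all λₙ > 0.
The n=1 mode decays slowest → dominates as t → ∞.
Asymptotic: v ~ c₁ sin(πx/1.1) e^{-λ₁t} with decay rate λ₁ ≈ 5.331.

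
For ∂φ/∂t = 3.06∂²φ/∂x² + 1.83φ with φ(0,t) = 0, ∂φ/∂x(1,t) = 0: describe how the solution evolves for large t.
φ → 0. Diffusion dominates reaction (r=1.83 < κπ²/(4L²)≈7.55); solution decays.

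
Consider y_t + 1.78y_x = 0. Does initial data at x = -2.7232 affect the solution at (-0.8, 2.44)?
No. Only data at x = -5.1432 affects (-0.8, 2.44). Advection has one-way propagation along characteristics.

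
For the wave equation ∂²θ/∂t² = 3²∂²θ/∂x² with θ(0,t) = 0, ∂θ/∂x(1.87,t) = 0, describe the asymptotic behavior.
θ oscillates (no decay). Energy is conserved; the solution oscillates indefinitely as standing waves.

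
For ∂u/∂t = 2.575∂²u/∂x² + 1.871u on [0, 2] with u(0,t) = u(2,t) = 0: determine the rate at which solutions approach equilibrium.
Eigenvalues: λₙ = 2.575n²π²/2² - 1.871.
First three modes:
  n=1: λ₁ = 2.575π²/2² - 1.871 ≈ 4.483
  n=2: λ₂ = 10.3π²/2² - 1.871 ≈ 23.543
  n=3: λ₃ = 23.175π²/2² - 1.871 ≈ 55.311
Since 2.575π²/2² ≈ 6.354 > 1.871, all λₙ > 0.
The n=1 mode decays slowest → dominates as t → ∞.
Asymptotic: u ~ c₁ sin(πx/2) e^{-λ₁t} with decay rate λ₁ ≈ 4.483.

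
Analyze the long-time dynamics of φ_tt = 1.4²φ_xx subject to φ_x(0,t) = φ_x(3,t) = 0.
Long-time behavior: φ oscillates about a mean that drifts linearly in t (generically unbounded; no decay). There is no damping, so the nonconstant modes persist as standing waves (energy conserved, no decay). But with Neumann conditions at both ends the constant mode has eigenvalue 0: the spatial mean M(t) of φ satisfies M'' = 0, so M(t) = M(0) + M'(0)·t. Unless the initial velocity has zero mean (∫φ_t(x,0)dx = 0), the solution grows linearly in t (unbounded, though not exponentially); if it does have zero mean, the solution stays bounded and simply oscillates.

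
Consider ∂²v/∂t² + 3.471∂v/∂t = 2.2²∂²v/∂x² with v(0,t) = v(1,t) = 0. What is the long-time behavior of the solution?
As t → ∞, v → 0. Damping (γ=3.471) dissipates energy; oscillations decay exponentially.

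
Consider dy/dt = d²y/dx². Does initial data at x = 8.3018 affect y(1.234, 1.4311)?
Yes, for any finite x. The heat equation has infinite propagation speed, so all initial data affects all points at any t > 0.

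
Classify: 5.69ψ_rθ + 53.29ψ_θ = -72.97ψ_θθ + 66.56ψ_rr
Rewriting in standard form: -66.56ψ_rr + 5.69ψ_rθ + 72.97ψ_θθ + 53.29ψ_θ = 0. Hyperbolic (discriminant = 19459.9089).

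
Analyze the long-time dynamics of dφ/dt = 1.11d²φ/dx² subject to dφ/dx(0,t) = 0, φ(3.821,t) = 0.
Long-time behavior: φ → 0. Heat escapes through the Dirichlet boundary.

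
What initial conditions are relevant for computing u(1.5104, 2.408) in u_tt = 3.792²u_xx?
Domain of dependence: [-7.620736, 10.641536]. Signals travel at speed 3.792, so data within |x - 1.5104| ≤ 3.792·2.408 = 9.131136 can reach the point.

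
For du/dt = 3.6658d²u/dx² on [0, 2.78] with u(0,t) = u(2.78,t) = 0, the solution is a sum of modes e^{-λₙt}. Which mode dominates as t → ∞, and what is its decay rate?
Eigenvalues: λₙ = 3.6658n²π²/2.78².
First three modes:
  n=1: λ₁ = 3.6658π²/2.78² ≈ 4.681
  n=2: λ₂ = 14.6632π²/2.78² ≈ 18.726 (4× faster decay)
  n=3: λ₃ = 32.9922π²/2.78² ≈ 42.133 (9× faster decay)
As t → ∞, higher modes decay exponentially faster. The n=1 mode dominates: u ~ c₁ sin(πx/2.78) e^{-λ₁t}.
Decay rate: λ₁ = 3.6658π²/2.78² ≈ 4.681.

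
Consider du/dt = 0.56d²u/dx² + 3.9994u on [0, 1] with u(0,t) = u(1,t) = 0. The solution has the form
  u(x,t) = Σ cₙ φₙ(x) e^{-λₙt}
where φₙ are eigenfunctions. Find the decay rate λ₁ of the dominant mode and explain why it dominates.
Eigenvalues: λₙ = 0.56n²π²/1² - 3.9994.
First three modes:
  n=1: λ₁ = 0.56π² - 3.9994 ≈ 1.528
  n=2: λ₂ = 2.24π² - 3.9994 ≈ 18.109
  n=3: λ₃ = 5.04π² - 3.9994 ≈ 45.743
Since 0.56π² ≈ 5.527 > 3.9994, all λₙ > 0.
The n=1 mode decays slowest → dominates as t → ∞.
Asymptotic: u ~ c₁ sin(πx/1) e^{-λ₁t} with decay rate λ₁ ≈ 1.528.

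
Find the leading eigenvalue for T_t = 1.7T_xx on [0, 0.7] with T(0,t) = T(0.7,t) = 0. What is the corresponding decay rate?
Eigenvalues: λₙ = 1.7n²π²/0.7².
First three modes:
  n=1: λ₁ = 1.7π²/0.7² ≈ 34.241
  n=2: λ₂ = 6.8π²/0.7² ≈ 136.966 (4× faster decay)
  n=3: λ₃ = 15.3π²/0.7² ≈ 308.173 (9× faster decay)
As t → ∞, higher modes decay exponentially faster. The n=1 mode dominates: T ~ c₁ sin(πx/0.7) e^{-λ₁t}.
Decay rate: λ₁ = 1.7π²/0.7² ≈ 34.241.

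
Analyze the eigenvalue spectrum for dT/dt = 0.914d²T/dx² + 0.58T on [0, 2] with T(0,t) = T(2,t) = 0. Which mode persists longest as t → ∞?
Eigenvalues: λₙ = 0.914n²π²/2² - 0.58.
First three modes:
  n=1: λ₁ = 0.914π²/2² - 0.58 ≈ 1.675
  n=2: λ₂ = 3.656π²/2² - 0.58 ≈ 8.441
  n=3: λ₃ = 8.226π²/2² - 0.58 ≈ 19.717
Since 0.914π²/2² ≈ 2.255 > 0.58, all λₙ > 0.
The n=1 mode decays slowest → dominates as t → ∞.
Asymptotic: T ~ c₁ sin(πx/2) e^{-λ₁t} with decay rate λ₁ ≈ 1.675.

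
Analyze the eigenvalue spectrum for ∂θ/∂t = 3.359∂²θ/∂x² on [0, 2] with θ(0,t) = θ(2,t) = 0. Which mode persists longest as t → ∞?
Eigenvalues: λₙ = 3.359n²π²/2².
First three modes:
  n=1: λ₁ = 3.359π²/2² ≈ 8.288
  n=2: λ₂ = 13.436π²/2² ≈ 33.152 (4× faster decay)
  n=3: λ₃ = 30.231π²/2² ≈ 74.592 (9× faster decay)
As t → ∞, higher modes decay exponentially faster. The n=1 mode dominates: θ ~ c₁ sin(πx/2) e^{-λ₁t}.
Decay rate: λ₁ = 3.359π²/2² ≈ 8.288.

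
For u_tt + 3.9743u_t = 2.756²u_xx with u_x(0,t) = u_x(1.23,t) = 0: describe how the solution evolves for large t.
u → constant (steady state). Damping (γ=3.9743) dissipates the nonconstant modes; with Neumann BCs the spatial average obeys M''+γM'=0 and tends to a finite limit.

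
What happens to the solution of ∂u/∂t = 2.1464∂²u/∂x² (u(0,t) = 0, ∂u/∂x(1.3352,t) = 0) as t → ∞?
u → 0. Heat escapes through the Dirichlet boundary.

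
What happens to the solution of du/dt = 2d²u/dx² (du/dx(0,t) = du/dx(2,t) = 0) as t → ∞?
u → constant (steady state). Heat is conserved (no flux at boundaries); solution approaches the spatial average.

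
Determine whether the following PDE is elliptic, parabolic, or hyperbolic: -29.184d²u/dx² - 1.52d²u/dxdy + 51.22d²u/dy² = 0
Coefficients: A = -29.184, B = -1.52, C = 51.22. B² - 4AC = 5981.52832, which is positive, so the equation is hyperbolic.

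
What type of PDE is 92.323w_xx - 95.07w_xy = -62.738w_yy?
Rewriting in standard form: 92.323w_xx - 95.07w_xy + 62.738w_yy = 0. With A = 92.323, B = -95.07, C = 62.738, the discriminant is -14130.336596. This is an elliptic PDE.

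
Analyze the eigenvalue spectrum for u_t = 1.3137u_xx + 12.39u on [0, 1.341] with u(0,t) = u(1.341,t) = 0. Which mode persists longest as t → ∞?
Eigenvalues: λₙ = 1.3137n²π²/1.341² - 12.39.
First three modes:
  n=1: λ₁ = 1.3137π²/1.341² - 12.39 ≈ -5.18
  n=2: λ₂ = 5.2548π²/1.341² - 12.39 ≈ 16.45
  n=3: λ₃ = 11.8233π²/1.341² - 12.39 ≈ 52.5
Since 1.3137π²/1.341² ≈ 7.21 < 12.39, λ₁ < 0.
The n=1 mode grows fastest (−λₙ is largest for n=1) → dominates.
Asymptotic: u ~ c₁ sin(πx/1.341) e^{5.18t} (exponential growth at rate −λ₁ ≈ 5.18).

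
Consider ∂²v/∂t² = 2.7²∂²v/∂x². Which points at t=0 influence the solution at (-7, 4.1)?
Domain of dependence: [-18.07, 4.07]. Signals travel at speed 2.7, so data within |x - -7| ≤ 2.7·4.1 = 11.07 can reach the point.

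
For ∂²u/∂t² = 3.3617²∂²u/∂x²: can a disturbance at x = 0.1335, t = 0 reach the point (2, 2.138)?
Yes. The domain of dependence is [-5.1873146, 9.1873146], and 0.1335 ∈ [-5.1873146, 9.1873146].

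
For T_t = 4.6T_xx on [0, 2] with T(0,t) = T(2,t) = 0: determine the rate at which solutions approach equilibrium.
Eigenvalues: λₙ = 4.6n²π²/2².
First three modes:
  n=1: λ₁ = 4.6π²/2² ≈ 11.35
  n=2: λ₂ = 18.4π²/2² ≈ 45.4 (4× faster decay)
  n=3: λ₃ = 41.4π²/2² ≈ 102.15 (9× faster decay)
As t → ∞, higher modes decay exponentially faster. The n=1 mode dominates: T ~ c₁ sin(πx/2) e^{-λ₁t}.
Decay rate: λ₁ = 4.6π²/2² ≈ 11.35.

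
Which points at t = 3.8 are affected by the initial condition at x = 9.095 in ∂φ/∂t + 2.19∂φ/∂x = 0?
At x = 17.417. The characteristic carries data from (9.095, 0) to (17.417, 3.8).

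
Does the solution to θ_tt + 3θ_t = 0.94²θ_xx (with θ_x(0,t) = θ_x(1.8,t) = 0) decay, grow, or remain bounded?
θ → constant (steady state). Damping (γ=3) dissipates the nonconstant modes; with Neumann BCs the spatial average obeys M''+γM'=0 and tends to a finite limit.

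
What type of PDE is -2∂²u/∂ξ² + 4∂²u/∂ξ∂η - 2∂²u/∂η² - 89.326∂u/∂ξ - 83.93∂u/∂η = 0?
With A = -2, B = 4, C = -2, the discriminant is 0. This is a parabolic PDE.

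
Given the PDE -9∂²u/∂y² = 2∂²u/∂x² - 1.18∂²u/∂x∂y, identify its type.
Rewriting in standard form: -2∂²u/∂x² + 1.18∂²u/∂x∂y - 9∂²u/∂y² = 0. The second-order coefficients are A = -2, B = 1.18, C = -9. Since B² - 4AC = -70.6076 < 0, this is an elliptic PDE.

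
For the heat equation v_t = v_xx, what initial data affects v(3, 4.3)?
The entire real line. The heat equation has infinite propagation speed: any initial disturbance instantly affects all points (though exponentially small far away).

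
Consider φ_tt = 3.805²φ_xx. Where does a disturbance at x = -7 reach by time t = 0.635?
Domain of influence: [-9.416175, -4.583825]. Data at x = -7 spreads outward at speed 3.805.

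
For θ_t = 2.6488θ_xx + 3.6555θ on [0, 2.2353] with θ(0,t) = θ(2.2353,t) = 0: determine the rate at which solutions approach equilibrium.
Eigenvalues: λₙ = 2.6488n²π²/2.2353² - 3.6555.
First three modes:
  n=1: λ₁ = 2.6488π²/2.2353² - 3.6555 ≈ 1.577
  n=2: λ₂ = 10.5952π²/2.2353² - 3.6555 ≈ 17.273
  n=3: λ₃ = 23.8392π²/2.2353² - 3.6555 ≈ 43.434
Since 2.6488π²/2.2353² ≈ 5.232 > 3.6555, all λₙ > 0.
The n=1 mode decays slowest → dominates as t → ∞.
Asymptotic: θ ~ c₁ sin(πx/2.2353) e^{-λ₁t} with decay rate λ₁ ≈ 1.577.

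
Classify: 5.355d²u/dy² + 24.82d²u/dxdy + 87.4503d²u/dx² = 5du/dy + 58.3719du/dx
Rewriting in standard form: 87.4503d²u/dx² + 24.82d²u/dxdy + 5.355d²u/dy² - 58.3719du/dx - 5du/dy = 0. Elliptic (discriminant = -1257.153026).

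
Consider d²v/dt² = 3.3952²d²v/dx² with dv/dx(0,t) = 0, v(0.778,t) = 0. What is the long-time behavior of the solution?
As t → ∞, v oscillates (no decay). Energy is conserved; the solution oscillates indefinitely as standing waves.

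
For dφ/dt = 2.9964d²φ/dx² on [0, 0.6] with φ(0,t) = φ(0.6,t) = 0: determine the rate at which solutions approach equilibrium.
Eigenvalues: λₙ = 2.9964n²π²/0.6².
First three modes:
  n=1: λ₁ = 2.9964π²/0.6² ≈ 82.148
  n=2: λ₂ = 11.9856π²/0.6² ≈ 328.592 (4× faster decay)
  n=3: λ₃ = 26.9676π²/0.6² ≈ 739.332 (9× faster decay)
As t → ∞, higher modes decay exponentially faster. The n=1 mode dominates: φ ~ c₁ sin(πx/0.6) e^{-λ₁t}.
Decay rate: λ₁ = 2.9964π²/0.6² ≈ 82.148.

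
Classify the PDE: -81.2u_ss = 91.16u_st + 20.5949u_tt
Rewriting in standard form: -81.2u_ss - 91.16u_st - 20.5949u_tt = 0. A = -81.2, B = -91.16, C = -20.5949. Discriminant B² - 4AC = 1620.92208. Since 1620.92208 > 0, hyperbolic.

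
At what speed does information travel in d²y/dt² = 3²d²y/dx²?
Speed = 3. Information travels along characteristics x = x₀ ± 3t.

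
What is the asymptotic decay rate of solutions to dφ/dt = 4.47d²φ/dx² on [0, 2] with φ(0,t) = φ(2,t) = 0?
Eigenvalues: λₙ = 4.47n²π²/2².
First three modes:
  n=1: λ₁ = 4.47π²/2² ≈ 11.029
  n=2: λ₂ = 17.88π²/2² ≈ 44.117 (4× faster decay)
  n=3: λ₃ = 40.23π²/2² ≈ 99.264 (9× faster decay)
As t → ∞, higher modes decay exponentially faster. The n=1 mode dominates: φ ~ c₁ sin(πx/2) e^{-λ₁t}.
Decay rate: λ₁ = 4.47π²/2² ≈ 11.029.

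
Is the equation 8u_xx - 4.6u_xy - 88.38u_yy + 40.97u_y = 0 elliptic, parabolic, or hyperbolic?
Computing B² - 4AC with A = 8, B = -4.6, C = -88.38: discriminant = 2849.32 (positive). Answer: hyperbolic.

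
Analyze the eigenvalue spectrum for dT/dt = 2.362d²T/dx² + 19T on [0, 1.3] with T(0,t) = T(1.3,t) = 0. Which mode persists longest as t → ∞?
Eigenvalues: λₙ = 2.362n²π²/1.3² - 19.
First three modes:
  n=1: λ₁ = 2.362π²/1.3² - 19 ≈ -5.206
  n=2: λ₂ = 9.448π²/1.3² - 19 ≈ 36.176
  n=3: λ₃ = 21.258π²/1.3² - 19 ≈ 105.147
Since 2.362π²/1.3² ≈ 13.794 < 19, λ₁ < 0.
The n=1 mode grows fastest (−λₙ is largest for n=1) → dominates.
Asymptotic: T ~ c₁ sin(πx/1.3) e^{5.206t} (exponential growth at rate −λ₁ ≈ 5.206).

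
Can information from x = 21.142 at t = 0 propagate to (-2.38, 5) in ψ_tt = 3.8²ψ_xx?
No. The domain of dependence is [-21.38, 16.62], and 21.142 is outside this interval.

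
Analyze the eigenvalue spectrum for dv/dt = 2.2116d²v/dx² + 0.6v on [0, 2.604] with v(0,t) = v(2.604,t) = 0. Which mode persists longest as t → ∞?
Eigenvalues: λₙ = 2.2116n²π²/2.604² - 0.6.
First three modes:
  n=1: λ₁ = 2.2116π²/2.604² - 0.6 ≈ 2.619
  n=2: λ₂ = 8.8464π²/2.604² - 0.6 ≈ 12.276
  n=3: λ₃ = 19.9044π²/2.604² - 0.6 ≈ 28.371
Since 2.2116π²/2.604² ≈ 3.219 > 0.6, all λₙ > 0.
The n=1 mode decays slowest → dominates as t → ∞.
Asymptotic: v ~ c₁ sin(πx/2.604) e^{-λ₁t} with decay rate λ₁ ≈ 2.619.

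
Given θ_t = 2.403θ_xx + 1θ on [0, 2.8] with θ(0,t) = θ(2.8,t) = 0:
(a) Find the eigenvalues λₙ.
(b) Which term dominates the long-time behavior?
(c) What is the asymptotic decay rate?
Eigenvalues: λₙ = 2.403n²π²/2.8² - 1.
First three modes:
  n=1: λ₁ = 2.403π²/2.8² - 1 ≈ 2.025
  n=2: λ₂ = 9.612π²/2.8² - 1 ≈ 11.1
  n=3: λ₃ = 21.627π²/2.8² - 1 ≈ 26.226
Since 2.403π²/2.8² ≈ 3.025 > 1, all λₙ > 0.
The n=1 mode decays slowest → dominates as t → ∞.
Asymptotic: θ ~ c₁ sin(πx/2.8) e^{-λ₁t} with decay rate λ₁ ≈ 2.025.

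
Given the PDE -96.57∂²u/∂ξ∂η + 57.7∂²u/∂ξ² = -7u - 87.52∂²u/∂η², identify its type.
Rewriting in standard form: 57.7∂²u/∂ξ² - 96.57∂²u/∂ξ∂η + 87.52∂²u/∂η² + 7u = 0. The second-order coefficients are A = 57.7, B = -96.57, C = 87.52. Since B² - 4AC = -10873.8511 < 0, this is an elliptic PDE.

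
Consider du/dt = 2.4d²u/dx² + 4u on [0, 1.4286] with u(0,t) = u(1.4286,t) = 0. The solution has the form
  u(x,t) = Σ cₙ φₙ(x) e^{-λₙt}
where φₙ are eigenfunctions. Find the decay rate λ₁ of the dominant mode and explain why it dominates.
Eigenvalues: λₙ = 2.4n²π²/1.4286² - 4.
First three modes:
  n=1: λ₁ = 2.4π²/1.4286² - 4 ≈ 7.606
  n=2: λ₂ = 9.6π²/1.4286² - 4 ≈ 42.425
  n=3: λ₃ = 21.6π²/1.4286² - 4 ≈ 100.456
Since 2.4π²/1.4286² ≈ 11.606 > 4, all λₙ > 0.
The n=1 mode decays slowest → dominates as t → ∞.
Asymptotic: u ~ c₁ sin(πx/1.4286) e^{-λ₁t} with decay rate λ₁ ≈ 7.606.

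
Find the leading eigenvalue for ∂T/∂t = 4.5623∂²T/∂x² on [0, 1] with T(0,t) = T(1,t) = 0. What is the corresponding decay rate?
Eigenvalues: λₙ = 4.5623n²π².
First three modes:
  n=1: λ₁ = 4.5623π² ≈ 45.028
  n=2: λ₂ = 18.2492π² ≈ 180.112 (4× faster decay)
  n=3: λ₃ = 41.0607π² ≈ 405.253 (9× faster decay)
As t → ∞, higher modes decay exponentially faster. The n=1 mode dominates: T ~ c₁ sin(πx) e^{-λ₁t}.
Decay rate: λ₁ = 4.5623π² ≈ 45.028.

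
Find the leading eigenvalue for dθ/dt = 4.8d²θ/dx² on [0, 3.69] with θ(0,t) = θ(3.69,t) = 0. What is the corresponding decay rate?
Eigenvalues: λₙ = 4.8n²π²/3.69².
First three modes:
  n=1: λ₁ = 4.8π²/3.69² ≈ 3.479
  n=2: λ₂ = 19.2π²/3.69² ≈ 13.917 (4× faster decay)
  n=3: λ₃ = 43.2π²/3.69² ≈ 31.313 (9× faster decay)
As t → ∞, higher modes decay exponentially faster. The n=1 mode dominates: θ ~ c₁ sin(πx/3.69) e^{-λ₁t}.
Decay rate: λ₁ = 4.8π²/3.69² ≈ 3.479.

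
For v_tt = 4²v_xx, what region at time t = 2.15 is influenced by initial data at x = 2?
Domain of influence: [-6.6, 10.6]. Data at x = 2 spreads outward at speed 4.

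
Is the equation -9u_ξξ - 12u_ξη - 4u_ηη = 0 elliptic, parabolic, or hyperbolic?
Computing B² - 4AC with A = -9, B = -12, C = -4: discriminant = 0 (zero). Answer: parabolic.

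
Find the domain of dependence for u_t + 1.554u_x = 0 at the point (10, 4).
A single point: x = 3.784. The characteristic through (10, 4) is x - 1.554t = const, so x = 10 - 1.554·4 = 3.784.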